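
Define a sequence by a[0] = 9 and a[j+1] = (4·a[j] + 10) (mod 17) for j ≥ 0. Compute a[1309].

a[0] = 9,  a[1] = 12,  a[2] = 7,  a[3] = 4,  a[4] = 9.
The sequence repeats with period 4.
So a[1309] = a[0 + ((1309-0) mod 4)] = a[1] = 12.

12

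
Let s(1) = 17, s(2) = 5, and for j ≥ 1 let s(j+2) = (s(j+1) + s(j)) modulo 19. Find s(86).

We have s(1) = 17, s(2) = 5, s(3) = 3, s(4) = 8, s(5) = 11, s(6) = 0, s(7) = 11, s(8) = 11, s(9) = 3, s(10) = 14, s(11) = 17, s(12) = 12, s(13) = 10, s(14) = 3, s(15) = 13, s(16) = 16, s(17) = 10, s(18) = 7, s(19) = 17, s(20) = 5.
Since (s(19), s(20)) = (s(1), s(2)) = (17, 5) (two consecutive terms determine the rest), the sequence is periodic with period 18.
(86 - 1) mod 18 = 13, so s(86) = s(14) = 3.

3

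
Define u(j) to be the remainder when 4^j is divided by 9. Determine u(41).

7

Listing terms: u(0) = 1, u(1) = 4, u(2) = 7, u(3) = 1.
The sequence repeats with period 3.
So u(41) = u(0 + ((41-0) mod 3)) = u(2) = 7.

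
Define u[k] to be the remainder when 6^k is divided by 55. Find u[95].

We have u[1] = 6,  u[2] = 36,  u[3] = 51,  u[4] = 31,  u[5] = 21,  u[6] = 16,  u[7] = 41,  u[8] = 26,  u[9] = 46,  u[10] = 1,  u[11] = 6.
The sequence repeats with period 10.
So u[95] = u[1 + ((95-1) mod 10)] = u[5] = 21.

21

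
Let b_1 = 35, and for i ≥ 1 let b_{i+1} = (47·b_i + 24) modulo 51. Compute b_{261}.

35

Listing terms: b_1 = 35,  b_2 = 37,  b_3 = 29,  b_4 = 10,  b_5 = 35.
The sequence repeats with period 4.
(261 - 1) mod 4 = 0, so b_{261} = b_1 = 35.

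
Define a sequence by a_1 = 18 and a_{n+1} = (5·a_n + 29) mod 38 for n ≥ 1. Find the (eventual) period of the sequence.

We have a_1 = 18, a_2 = 5, a_3 = 16, a_4 = 33, a_5 = 4, a_6 = 11, a_7 = 8, a_8 = 31, a_9 = 32, a_{10} = 37, a_{11} = 24, a_{12} = 35, a_{13} = 14, a_{14} = 23, a_{15} = 30, a_{16} = 27, a_{17} = 12, a_{18} = 13, a_{19} = 18.
The sequence repeats with period 18.

18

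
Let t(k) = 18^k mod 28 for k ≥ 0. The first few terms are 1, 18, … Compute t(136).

We have t(0) = 1; t(1) = 18; t(2) = 16; t(3) = 8; t(4) = 4; t(5) = 16.
Since t(5) = t(2) = 16, the sequence is eventually periodic: after a pre-period of length 2 it cycles with period 3.
For k ≥ 2, t(k) depends only on (k - 2) mod 3. (136 - 2) mod 3 = 2, so t(136) = t(4) = 4.

4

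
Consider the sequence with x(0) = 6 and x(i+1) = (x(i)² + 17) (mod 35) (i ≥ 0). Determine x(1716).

21

We have x(0) = 6, x(1) = 18, x(2) = 26, x(3) = 28, x(4) = 31, x(5) = 33, x(6) = 21, x(7) = 3, x(8) = 26.
Since x(8) = x(2) = 26, the sequence is eventually periodic: after a pre-period of length 2 it cycles with period 6.
For i ≥ 2, x(i) depends only on (i - 2) mod 6. (1716 - 2) mod 6 = 4, so x(1716) = x(6) = 21.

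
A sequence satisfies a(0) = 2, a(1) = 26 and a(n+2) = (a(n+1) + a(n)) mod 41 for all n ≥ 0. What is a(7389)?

Computing terms: a(0) = 2,  a(1) = 26,  a(2) = 28,  a(3) = 13,  a(4) = 0,  a(5) = 13,  a(6) = 13,  a(7) = 26,  a(8) = 39,  a(9) = 24,  a(10) = 22,  a(11) = 5,  a(12) = 27,  a(13) = 32,  a(14) = 18,  a(15) = 9,  a(16) = 27,  a(17) = 36,  a(18) = 22,  a(19) = 17,  a(20) = 39,  a(21) = 15,  a(22) = 13,  a(23) = 28,  a(24) = 0,  a(25) = 28,  a(26) = 28,  a(27) = 15,  a(28) = 2,  a(29) = 17,  a(30) = 19,  a(31) = 36,  a(32) = 14,  a(33) = 9,  a(34) = 23,  a(35) = 32,  a(36) = 14,  a(37) = 5,  a(38) = 19,  a(39) = 24,  a(40) = 2,  a(41) = 26.
Since (a(40), a(41)) = (a(0), a(1)) = (2, 26) (two consecutive terms determine the rest), the sequence is periodic with period 40.
So a(7389) = a(0 + ((7389-0) mod 40)) = a(29) = 17.

17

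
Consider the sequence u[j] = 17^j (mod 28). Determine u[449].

5

Computing terms: u[0] = 1,  u[1] = 17,  u[2] = 9,  u[3] = 13,  u[4] = 25,  u[5] = 5,  u[6] = 1.
The sequence repeats with period 6.
So u[449] = u[0 + ((449-0) mod 6)] = u[5] = 5.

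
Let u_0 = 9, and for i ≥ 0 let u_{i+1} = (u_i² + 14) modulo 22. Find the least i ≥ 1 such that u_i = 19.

Computing terms: u_0 = 9; u_1 = 7; u_2 = 19; u_3 = 1; u_4 = 15; u_5 = 19.
Since u_5 = u_2 = 19, the sequence is eventually periodic: after a pre-period of length 2 it cycles with period 3.
The value 19 first appears (with i ≥ 1) at u_2.

2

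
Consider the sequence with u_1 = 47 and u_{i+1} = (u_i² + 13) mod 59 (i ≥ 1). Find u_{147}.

25

Listing terms: u_1 = 47; u_2 = 39; u_3 = 0; u_4 = 13; u_5 = 5; u_6 = 38; u_7 = 41; u_8 = 42; u_9 = 7; u_{10} = 3; u_{11} = 22; u_{12} = 25; u_{13} = 48; u_{14} = 16; u_{15} = 33; u_{16} = 40; u_{17} = 20; u_{18} = 0.
Since u_{18} = u_3 = 0, the sequence is eventually periodic: after a pre-period of length 2 it cycles with period 15.
For i ≥ 3, u_i depends only on (i - 3) mod 15. (147 - 3) mod 15 = 9, so u_{147} = u_{12} = 25.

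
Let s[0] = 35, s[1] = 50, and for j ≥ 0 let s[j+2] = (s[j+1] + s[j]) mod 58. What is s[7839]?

We have s[0] = 35,  s[1] = 50,  s[2] = 27,  s[3] = 19,  s[4] = 46,  s[5] = 7,  s[6] = 53,  s[7] = 2,  s[8] = 55,  s[9] = 57,  s[10] = 54,  s[11] = 53,  s[12] = 49,  s[13] = 44,  s[14] = 35,  s[15] = 21,  s[16] = 56,  s[17] = 19,  s[18] = 17,  s[19] = 36,  s[20] = 53,  s[21] = 31,  s[22] = 26,  s[23] = 57,  s[24] = 25,  s[25] = 24,  s[26] = 49,  s[27] = 15,  s[28] = 6,  s[29] = 21,  s[30] = 27,  s[31] = 48,  s[32] = 17,  s[33] = 7,  s[34] = 24,  s[35] = 31,  s[36] = 55,  s[37] = 28,  s[38] = 25,  s[39] = 53,  s[40] = 20,  s[41] = 15,  s[42] = 35,  s[43] = 50.
The sequence repeats with period 42.
(7839 - 0) mod 42 = 27, so s[7839] = s[27] = 15.

15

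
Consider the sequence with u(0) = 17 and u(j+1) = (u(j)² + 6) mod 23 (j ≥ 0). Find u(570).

Listing terms: u(0) = 17,  u(1) = 19,  u(2) = 22,  u(3) = 7,  u(4) = 9,  u(5) = 18,  u(6) = 8,  u(7) = 1,  u(8) = 7.
Since u(8) = u(3) = 7, the sequence is eventually periodic: after a pre-period of length 3 it cycles with period 5.
For j ≥ 3, u(j) depends only on (j - 3) mod 5. (570 - 3) mod 5 = 2, so u(570) = u(5) = 18.

18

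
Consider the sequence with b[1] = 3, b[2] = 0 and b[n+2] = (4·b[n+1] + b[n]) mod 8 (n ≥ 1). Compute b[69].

3

b[1] = 3, b[2] = 0, b[3] = 3, b[4] = 4, b[5] = 3, b[6] = 0.
The sequence repeats with period 4.
So b[69] = b[1 + ((69-1) mod 4)] = b[1] = 3.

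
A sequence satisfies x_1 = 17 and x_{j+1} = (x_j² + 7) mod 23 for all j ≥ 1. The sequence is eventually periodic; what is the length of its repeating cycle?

x_1 = 17, x_2 = 20, x_3 = 16, x_4 = 10, x_5 = 15, x_6 = 2, x_7 = 11, x_8 = 13, x_9 = 15.
Since x_9 = x_5 = 15, the sequence is eventually periodic: after a pre-period of length 4 it cycles with period 4.

4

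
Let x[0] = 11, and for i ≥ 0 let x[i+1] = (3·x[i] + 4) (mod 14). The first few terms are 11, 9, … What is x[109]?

x[0] = 11,  x[1] = 9,  x[2] = 3,  x[3] = 13,  x[4] = 1,  x[5] = 7,  x[6] = 11.
Since x[6] = x[0] = 11, the sequence is periodic with period 6.
(109 - 0) mod 6 = 1, so x[109] = x[1] = 9.

9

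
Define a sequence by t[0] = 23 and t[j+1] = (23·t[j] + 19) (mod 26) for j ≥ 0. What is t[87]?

6

Computing terms: t[0] = 23; t[1] = 2; t[2] = 13; t[3] = 6; t[4] = 1; t[5] = 16; t[6] = 23.
The sequence repeats with period 6.
So t[87] = t[0 + ((87-0) mod 6)] = t[3] = 6.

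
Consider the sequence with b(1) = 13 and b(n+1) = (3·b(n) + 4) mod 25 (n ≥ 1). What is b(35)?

Listing terms: b(1) = 13; b(2) = 18; b(3) = 8; b(4) = 3; b(5) = 13.
Since b(5) = b(1) = 13, the sequence is periodic with period 4.
So b(35) = b(1 + ((35-1) mod 4)) = b(3) = 8.

8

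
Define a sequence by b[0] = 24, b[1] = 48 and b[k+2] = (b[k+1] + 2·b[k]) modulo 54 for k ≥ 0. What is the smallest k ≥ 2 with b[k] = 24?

We have b[0] = 24; b[1] = 48; b[2] = 42; b[3] = 30; b[4] = 6; b[5] = 12; b[6] = 24; b[7] = 48.
Since (b[6], b[7]) = (b[0], b[1]) = (24, 48) (two consecutive terms determine the rest), the sequence is periodic with period 6.
The value 24 next appears (with k ≥ 2) at b[6].

6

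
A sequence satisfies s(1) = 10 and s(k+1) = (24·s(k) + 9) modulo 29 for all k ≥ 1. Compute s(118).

3

s(1) = 10,  s(2) = 17,  s(3) = 11,  s(4) = 12,  s(5) = 7,  s(6) = 3,  s(7) = 23,  s(8) = 10.
The sequence repeats with period 7.
(118 - 1) mod 7 = 5, so s(118) = s(6) = 3.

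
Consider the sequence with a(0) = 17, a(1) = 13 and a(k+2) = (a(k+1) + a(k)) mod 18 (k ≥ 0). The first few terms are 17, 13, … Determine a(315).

7

We have a(0) = 17; a(1) = 13; a(2) = 12; a(3) = 7; a(4) = 1; a(5) = 8; a(6) = 9; a(7) = 17; a(8) = 8; a(9) = 7; a(10) = 15; a(11) = 4; a(12) = 1; a(13) = 5; a(14) = 6; a(15) = 11; a(16) = 17; a(17) = 10; a(18) = 9; a(19) = 1; a(20) = 10; a(21) = 11; a(22) = 3; a(23) = 14; a(24) = 17; a(25) = 13.
The sequence repeats with period 24.
So a(315) = a(0 + ((315-0) mod 24)) = a(3) = 7.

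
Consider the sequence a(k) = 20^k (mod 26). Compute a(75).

18

Listing terms: a(1) = 20, a(2) = 10, a(3) = 18, a(4) = 22, a(5) = 24, a(6) = 12, a(7) = 6, a(8) = 16, a(9) = 8, a(10) = 4, a(11) = 2, a(12) = 14, a(13) = 20.
The sequence repeats with period 12.
(75 - 1) mod 12 = 2, so a(75) = a(3) = 18.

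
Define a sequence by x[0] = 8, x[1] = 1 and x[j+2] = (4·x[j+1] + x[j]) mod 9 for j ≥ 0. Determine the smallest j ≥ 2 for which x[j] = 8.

Listing terms: x[0] = 8,  x[1] = 1,  x[2] = 3,  x[3] = 4,  x[4] = 1,  x[5] = 8,  x[6] = 6,  x[7] = 5,  x[8] = 8,  x[9] = 1.
The sequence repeats with period 8.
The value 8 first appears (with j ≥ 2) at x[5].

5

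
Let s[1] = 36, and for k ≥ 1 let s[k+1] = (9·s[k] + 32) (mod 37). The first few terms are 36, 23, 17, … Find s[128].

23

We have s[1] = 36; s[2] = 23; s[3] = 17; s[4] = 0; s[5] = 32; s[6] = 24; s[7] = 26; s[8] = 7; s[9] = 21; s[10] = 36.
The sequence repeats with period 9.
(128 - 1) mod 9 = 1, so s[128] = s[2] = 23.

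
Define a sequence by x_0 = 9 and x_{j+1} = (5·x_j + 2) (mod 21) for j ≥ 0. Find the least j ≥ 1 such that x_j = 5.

x_0 = 9; x_1 = 5; x_2 = 6; x_3 = 11; x_4 = 15; x_5 = 14; x_6 = 9.
Since x_6 = x_0 = 9, the sequence is periodic with period 6.
The value 5 first appears (with j ≥ 1) at x_1.

1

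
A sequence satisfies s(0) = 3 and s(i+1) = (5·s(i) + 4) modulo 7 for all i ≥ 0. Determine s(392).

s(0) = 3,  s(1) = 5,  s(2) = 1,  s(3) = 2,  s(4) = 0,  s(5) = 4,  s(6) = 3.
Since s(6) = s(0) = 3, the sequence is periodic with period 6.
So s(392) = s(0 + ((392-0) mod 6)) = s(2) = 1.

1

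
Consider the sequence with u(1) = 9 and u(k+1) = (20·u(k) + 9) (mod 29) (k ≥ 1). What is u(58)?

15

u(1) = 9; u(2) = 15; u(3) = 19; u(4) = 12; u(5) = 17; u(6) = 1; u(7) = 0; u(8) = 9.
Since u(8) = u(1) = 9, the sequence is periodic with period 7.
So u(58) = u(1 + ((58-1) mod 7)) = u(2) = 15.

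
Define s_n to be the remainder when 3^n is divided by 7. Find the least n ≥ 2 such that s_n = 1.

6

Listing terms: s_1 = 3; s_2 = 2; s_3 = 6; s_4 = 4; s_5 = 5; s_6 = 1; s_7 = 3.
Since s_7 = s_1 = 3, the sequence is periodic with period 6.
The value 1 first appears (with n ≥ 2) at s_6.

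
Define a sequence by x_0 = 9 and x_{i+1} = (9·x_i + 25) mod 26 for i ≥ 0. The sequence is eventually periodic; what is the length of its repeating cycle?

We have x_0 = 9; x_1 = 2; x_2 = 17; x_3 = 22; x_4 = 15; x_5 = 4; x_6 = 9.
Since x_6 = x_0 = 9, the sequence is periodic with period 6.

6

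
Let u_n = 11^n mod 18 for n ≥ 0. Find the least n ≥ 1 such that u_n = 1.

Listing terms: u_0 = 1; u_1 = 11; u_2 = 13; u_3 = 17; u_4 = 7; u_5 = 5; u_6 = 1.
Since u_6 = u_0 = 1, the sequence is periodic with period 6.
The value 1 next appears (with n ≥ 1) at u_6.

6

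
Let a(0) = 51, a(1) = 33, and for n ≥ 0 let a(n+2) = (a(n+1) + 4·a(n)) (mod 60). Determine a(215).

33

Listing terms: a(0) = 51,  a(1) = 33,  a(2) = 57,  a(3) = 9,  a(4) = 57,  a(5) = 33,  a(6) = 21,  a(7) = 33,  a(8) = 57.
Since (a(7), a(8)) = (a(1), a(2)) = (33, 57) (two consecutive terms determine the rest), the sequence is eventually periodic: after a pre-period of length 1 it cycles with period 6.
For n ≥ 1, a(n) depends only on (n - 1) mod 6. (215 - 1) mod 6 = 4, so a(215) = a(5) = 33.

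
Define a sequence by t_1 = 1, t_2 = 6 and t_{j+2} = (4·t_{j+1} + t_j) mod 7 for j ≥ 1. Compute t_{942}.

t_1 = 1; t_2 = 6; t_3 = 4; t_4 = 1; t_5 = 1; t_6 = 5; t_7 = 0; t_8 = 5; t_9 = 6; t_{10} = 1; t_{11} = 3; t_{12} = 6; t_{13} = 6; t_{14} = 2; t_{15} = 0; t_{16} = 2; t_{17} = 1; t_{18} = 6.
Since (t_{17}, t_{18}) = (t_1, t_2) = (1, 6) (two consecutive terms determine the rest), the sequence is periodic with period 16.
So t_{942} = t_{1 + ((942-1) mod 16)} = t_{14} = 2.

2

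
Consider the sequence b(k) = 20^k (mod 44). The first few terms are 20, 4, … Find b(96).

20

We have b(1) = 20,  b(2) = 4,  b(3) = 36,  b(4) = 16,  b(5) = 12,  b(6) = 20.
Since b(6) = b(1) = 20, the sequence is periodic with period 5.
So b(96) = b(1 + ((96-1) mod 5)) = b(1) = 20.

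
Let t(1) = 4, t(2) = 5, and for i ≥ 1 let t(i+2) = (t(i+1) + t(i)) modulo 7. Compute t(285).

5

We have t(1) = 4; t(2) = 5; t(3) = 2; t(4) = 0; t(5) = 2; t(6) = 2; t(7) = 4; t(8) = 6; t(9) = 3; t(10) = 2; t(11) = 5; t(12) = 0; t(13) = 5; t(14) = 5; t(15) = 3; t(16) = 1; t(17) = 4; t(18) = 5.
Since (t(17), t(18)) = (t(1), t(2)) = (4, 5) (two consecutive terms determine the rest), the sequence is periodic with period 16.
So t(285) = t(1 + ((285-1) mod 16)) = t(13) = 5.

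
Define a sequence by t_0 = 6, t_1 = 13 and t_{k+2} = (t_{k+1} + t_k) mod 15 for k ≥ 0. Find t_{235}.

We have t_0 = 6, t_1 = 13, t_2 = 4, t_3 = 2, t_4 = 6, t_5 = 8, t_6 = 14, t_7 = 7, t_8 = 6, t_9 = 13.
Since (t_8, t_9) = (t_0, t_1) = (6, 13) (two consecutive terms determine the rest), the sequence is periodic with period 8.
So t_{235} = t_{0 + ((235-0) mod 8)} = t_3 = 2.

2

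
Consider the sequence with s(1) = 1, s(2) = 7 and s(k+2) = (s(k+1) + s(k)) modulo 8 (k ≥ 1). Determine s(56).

Computing terms: s(1) = 1,  s(2) = 7,  s(3) = 0,  s(4) = 7,  s(5) = 7,  s(6) = 6,  s(7) = 5,  s(8) = 3,  s(9) = 0,  s(10) = 3,  s(11) = 3,  s(12) = 6,  s(13) = 1,  s(14) = 7.
The sequence repeats with period 12.
So s(56) = s(1 + ((56-1) mod 12)) = s(8) = 3.

3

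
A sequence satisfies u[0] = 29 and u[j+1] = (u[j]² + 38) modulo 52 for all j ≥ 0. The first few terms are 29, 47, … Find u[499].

47

We have u[0] = 29, u[1] = 47, u[2] = 11, u[3] = 3, u[4] = 47.
Since u[4] = u[1] = 47, the sequence is eventually periodic: after a pre-period of length 1 it cycles with period 3.
For j ≥ 1, u[j] depends only on (j - 1) mod 3. (499 - 1) mod 3 = 0, so u[499] = u[1] = 47.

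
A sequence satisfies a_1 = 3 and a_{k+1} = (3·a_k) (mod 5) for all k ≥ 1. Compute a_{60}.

1

a_1 = 3, a_2 = 4, a_3 = 2, a_4 = 1, a_5 = 3.
Since a_5 = a_1 = 3, the sequence is periodic with period 4.
(60 - 1) mod 4 = 3, so a_{60} = a_4 = 1.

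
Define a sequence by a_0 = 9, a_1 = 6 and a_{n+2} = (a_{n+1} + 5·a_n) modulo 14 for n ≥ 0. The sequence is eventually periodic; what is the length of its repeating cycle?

21

Computing terms: a_0 = 9,  a_1 = 6,  a_2 = 9,  a_3 = 11,  a_4 = 0,  a_5 = 13,  a_6 = 13,  a_7 = 8,  a_8 = 3,  a_9 = 1,  a_{10} = 2,  a_{11} = 7,  a_{12} = 3,  a_{13} = 10,  a_{14} = 11,  a_{15} = 5,  a_{16} = 4,  a_{17} = 1,  a_{18} = 7,  a_{19} = 12,  a_{20} = 5,  a_{21} = 9,  a_{22} = 6.
Since (a_{21}, a_{22}) = (a_0, a_1) = (9, 6) (two consecutive terms determine the rest), the sequence is periodic with period 21.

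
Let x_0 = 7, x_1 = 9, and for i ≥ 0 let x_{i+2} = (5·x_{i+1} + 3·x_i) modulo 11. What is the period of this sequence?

10

Listing terms: x_0 = 7, x_1 = 9, x_2 = 0, x_3 = 5, x_4 = 3, x_5 = 8, x_6 = 5, x_7 = 5, x_8 = 7, x_9 = 6, x_{10} = 7, x_{11} = 9.
The sequence repeats with period 10.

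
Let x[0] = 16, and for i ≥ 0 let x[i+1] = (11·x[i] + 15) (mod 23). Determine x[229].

9

x[0] = 16, x[1] = 7, x[2] = 0, x[3] = 15, x[4] = 19, x[5] = 17, x[6] = 18, x[7] = 6, x[8] = 12, x[9] = 9, x[10] = 22, x[11] = 4, x[12] = 13, x[13] = 20, x[14] = 5, x[15] = 1, x[16] = 3, x[17] = 2, x[18] = 14, x[19] = 8, x[20] = 11, x[21] = 21, x[22] = 16.
The sequence repeats with period 22.
(229 - 0) mod 22 = 9, so x[229] = x[9] = 9.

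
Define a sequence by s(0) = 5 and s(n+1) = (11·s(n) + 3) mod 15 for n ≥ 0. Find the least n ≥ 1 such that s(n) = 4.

Computing terms: s(0) = 5,  s(1) = 13,  s(2) = 11,  s(3) = 4,  s(4) = 2,  s(5) = 10,  s(6) = 8,  s(7) = 1,  s(8) = 14,  s(9) = 7,  s(10) = 5.
The sequence repeats with period 10.
The value 4 first appears (with n ≥ 1) at s(3).

3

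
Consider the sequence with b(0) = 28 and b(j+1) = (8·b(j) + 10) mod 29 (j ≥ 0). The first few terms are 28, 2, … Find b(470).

b(0) = 28; b(1) = 2; b(2) = 26; b(3) = 15; b(4) = 14; b(5) = 6; b(6) = 0; b(7) = 10; b(8) = 3; b(9) = 5; b(10) = 21; b(11) = 4; b(12) = 13; b(13) = 27; b(14) = 23; b(15) = 20; b(16) = 25; b(17) = 7; b(18) = 8; b(19) = 16; b(20) = 22; b(21) = 12; b(22) = 19; b(23) = 17; b(24) = 1; b(25) = 18; b(26) = 9; b(27) = 24; b(28) = 28.
The sequence repeats with period 28.
(470 - 0) mod 28 = 22, so b(470) = b(22) = 19.

19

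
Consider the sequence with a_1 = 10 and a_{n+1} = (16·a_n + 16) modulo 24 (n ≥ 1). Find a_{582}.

0

Computing terms: a_1 = 10, a_2 = 8, a_3 = 0, a_4 = 16, a_5 = 8.
Since a_5 = a_2 = 8, the sequence is eventually periodic: after a pre-period of length 1 it cycles with period 3.
For n ≥ 2, a_n depends only on (n - 2) mod 3. (582 - 2) mod 3 = 1, so a_{582} = a_3 = 0.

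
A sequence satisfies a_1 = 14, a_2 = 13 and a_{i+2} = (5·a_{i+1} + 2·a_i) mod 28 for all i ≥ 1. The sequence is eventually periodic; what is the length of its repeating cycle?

Listing terms: a_1 = 14; a_2 = 13; a_3 = 9; a_4 = 15; a_5 = 9; a_6 = 19; a_7 = 1; a_8 = 15; a_9 = 21; a_{10} = 23; a_{11} = 17; a_{12} = 19; a_{13} = 17; a_{14} = 11; a_{15} = 5; a_{16} = 19; a_{17} = 21; a_{18} = 3; a_{19} = 1; a_{20} = 11; a_{21} = 1; a_{22} = 27; a_{23} = 25; a_{24} = 11; a_{25} = 21; a_{26} = 15; a_{27} = 5; a_{28} = 27; a_{29} = 5; a_{30} = 23; a_{31} = 13; a_{32} = 27; a_{33} = 21; a_{34} = 19; a_{35} = 25; a_{36} = 23; a_{37} = 25; a_{38} = 3; a_{39} = 9; a_{40} = 23; a_{41} = 21; a_{42} = 11; a_{43} = 13; a_{44} = 3; a_{45} = 13; a_{46} = 15; a_{47} = 17; a_{48} = 3; a_{49} = 21; a_{50} = 27; a_{51} = 9; a_{52} = 15.
Since (a_{51}, a_{52}) = (a_3, a_4) = (9, 15) (two consecutive terms determine the rest), the sequence is eventually periodic: after a pre-period of length 2 it cycles with period 48.

48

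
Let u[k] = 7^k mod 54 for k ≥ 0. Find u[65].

Listing terms: u[0] = 1,  u[1] = 7,  u[2] = 49,  u[3] = 19,  u[4] = 25,  u[5] = 13,  u[6] = 37,  u[7] = 43,  u[8] = 31,  u[9] = 1.
The sequence repeats with period 9.
(65 - 0) mod 9 = 2, so u[65] = u[2] = 49.

49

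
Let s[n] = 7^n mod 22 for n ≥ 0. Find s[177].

17

Listing terms: s[0] = 1,  s[1] = 7,  s[2] = 5,  s[3] = 13,  s[4] = 3,  s[5] = 21,  s[6] = 15,  s[7] = 17,  s[8] = 9,  s[9] = 19,  s[10] = 1.
Since s[10] = s[0] = 1, the sequence is periodic with period 10.
So s[177] = s[0 + ((177-0) mod 10)] = s[7] = 17.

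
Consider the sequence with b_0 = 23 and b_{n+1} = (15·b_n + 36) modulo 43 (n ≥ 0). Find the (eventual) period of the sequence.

Computing terms: b_0 = 23; b_1 = 37; b_2 = 32; b_3 = 0; b_4 = 36; b_5 = 17; b_6 = 33; b_7 = 15; b_8 = 3; b_9 = 38; b_{10} = 4; b_{11} = 10; b_{12} = 14; b_{13} = 31; b_{14} = 28; b_{15} = 26; b_{16} = 39; b_{17} = 19; b_{18} = 20; b_{19} = 35; b_{20} = 2; b_{21} = 23.
Since b_{21} = b_0 = 23, the sequence is periodic with period 21.

21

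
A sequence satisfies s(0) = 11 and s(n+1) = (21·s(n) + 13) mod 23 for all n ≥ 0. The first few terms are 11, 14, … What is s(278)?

Listing terms: s(0) = 11,  s(1) = 14,  s(2) = 8,  s(3) = 20,  s(4) = 19,  s(5) = 21,  s(6) = 17,  s(7) = 2,  s(8) = 9,  s(9) = 18,  s(10) = 0,  s(11) = 13,  s(12) = 10,  s(13) = 16,  s(14) = 4,  s(15) = 5,  s(16) = 3,  s(17) = 7,  s(18) = 22,  s(19) = 15,  s(20) = 6,  s(21) = 1,  s(22) = 11.
The sequence repeats with period 22.
(278 - 0) mod 22 = 14, so s(278) = s(14) = 4.

4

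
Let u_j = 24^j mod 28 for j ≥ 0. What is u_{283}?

24

Computing terms: u_0 = 1,  u_1 = 24,  u_2 = 16,  u_3 = 20,  u_4 = 4,  u_5 = 12,  u_6 = 8,  u_7 = 24.
Since u_7 = u_1 = 24, the sequence is eventually periodic: after a pre-period of length 1 it cycles with period 6.
For j ≥ 1, u_j depends only on (j - 1) mod 6. (283 - 1) mod 6 = 0, so u_{283} = u_1 = 24.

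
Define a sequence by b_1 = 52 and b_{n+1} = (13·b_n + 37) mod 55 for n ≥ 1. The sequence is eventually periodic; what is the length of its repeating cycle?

20

We have b_1 = 52; b_2 = 53; b_3 = 11; b_4 = 15; b_5 = 12; b_6 = 28; b_7 = 16; b_8 = 25; b_9 = 32; b_{10} = 13; b_{11} = 41; b_{12} = 20; b_{13} = 22; b_{14} = 48; b_{15} = 1; b_{16} = 50; b_{17} = 27; b_{18} = 3; b_{19} = 21; b_{20} = 35; b_{21} = 52.
The sequence repeats with period 20.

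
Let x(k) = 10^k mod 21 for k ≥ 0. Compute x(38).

x(0) = 1,  x(1) = 10,  x(2) = 16,  x(3) = 13,  x(4) = 4,  x(5) = 19,  x(6) = 1.
The sequence repeats with period 6.
(38 - 0) mod 6 = 2, so x(38) = x(2) = 16.

16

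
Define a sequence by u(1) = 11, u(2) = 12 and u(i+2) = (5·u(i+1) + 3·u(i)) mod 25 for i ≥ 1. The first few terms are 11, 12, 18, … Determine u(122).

12

Computing terms: u(1) = 11; u(2) = 12; u(3) = 18; u(4) = 1; u(5) = 9; u(6) = 23; u(7) = 17; u(8) = 4; u(9) = 21; u(10) = 17; u(11) = 23; u(12) = 16; u(13) = 24; u(14) = 18; u(15) = 12; u(16) = 14; u(17) = 6; u(18) = 22; u(19) = 3; u(20) = 6; u(21) = 14; u(22) = 13; u(23) = 7; u(24) = 24; u(25) = 16; u(26) = 2; u(27) = 8; u(28) = 21; u(29) = 4; u(30) = 8; u(31) = 2; u(32) = 9; u(33) = 1; u(34) = 7; u(35) = 13; u(36) = 11; u(37) = 19; u(38) = 3; u(39) = 22; u(40) = 19; u(41) = 11; u(42) = 12.
The sequence repeats with period 40.
So u(122) = u(1 + ((122-1) mod 40)) = u(2) = 12.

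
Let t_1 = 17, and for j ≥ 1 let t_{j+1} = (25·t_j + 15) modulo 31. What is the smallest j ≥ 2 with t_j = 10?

3

Computing terms: t_1 = 17, t_2 = 6, t_3 = 10, t_4 = 17.
The sequence repeats with period 3.
The value 10 first appears (with j ≥ 2) at t_3.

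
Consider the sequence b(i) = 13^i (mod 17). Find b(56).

Computing terms: b(1) = 13, b(2) = 16, b(3) = 4, b(4) = 1, b(5) = 13.
Since b(5) = b(1) = 13, the sequence is periodic with period 4.
So b(56) = b(1 + ((56-1) mod 4)) = b(4) = 1.

1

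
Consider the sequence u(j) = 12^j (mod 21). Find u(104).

18

u(0) = 1,  u(1) = 12,  u(2) = 18,  u(3) = 6,  u(4) = 9,  u(5) = 3,  u(6) = 15,  u(7) = 12.
Since u(7) = u(1) = 12, the sequence is eventually periodic: after a pre-period of length 1 it cycles with period 6.
For j ≥ 1, u(j) depends only on (j - 1) mod 6. (104 - 1) mod 6 = 1, so u(104) = u(2) = 18.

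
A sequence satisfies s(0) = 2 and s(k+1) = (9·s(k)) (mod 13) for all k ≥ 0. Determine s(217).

5

We have s(0) = 2; s(1) = 5; s(2) = 6; s(3) = 2.
The sequence repeats with period 3.
So s(217) = s(0 + ((217-0) mod 3)) = s(1) = 5.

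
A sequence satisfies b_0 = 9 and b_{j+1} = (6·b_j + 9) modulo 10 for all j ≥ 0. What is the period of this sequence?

5

Computing terms: b_0 = 9; b_1 = 3; b_2 = 7; b_3 = 1; b_4 = 5; b_5 = 9.
Since b_5 = b_0 = 9, the sequence is periodic with period 5.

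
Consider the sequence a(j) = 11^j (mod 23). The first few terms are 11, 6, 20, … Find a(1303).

5

Listing terms: a(1) = 11; a(2) = 6; a(3) = 20; a(4) = 13; a(5) = 5; a(6) = 9; a(7) = 7; a(8) = 8; a(9) = 19; a(10) = 2; a(11) = 22; a(12) = 12; a(13) = 17; a(14) = 3; a(15) = 10; a(16) = 18; a(17) = 14; a(18) = 16; a(19) = 15; a(20) = 4; a(21) = 21; a(22) = 1; a(23) = 11.
The sequence repeats with period 22.
So a(1303) = a(1 + ((1303-1) mod 22)) = a(5) = 5.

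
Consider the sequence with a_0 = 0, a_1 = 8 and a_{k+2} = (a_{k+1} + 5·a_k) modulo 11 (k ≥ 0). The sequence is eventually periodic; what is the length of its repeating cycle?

40

Computing terms: a_0 = 0, a_1 = 8, a_2 = 8, a_3 = 4, a_4 = 0, a_5 = 9, a_6 = 9, a_7 = 10, a_8 = 0, a_9 = 6, a_{10} = 6, a_{11} = 3, a_{12} = 0, a_{13} = 4, a_{14} = 4, a_{15} = 2, a_{16} = 0, a_{17} = 10, a_{18} = 10, a_{19} = 5, a_{20} = 0, a_{21} = 3, a_{22} = 3, a_{23} = 7, a_{24} = 0, a_{25} = 2, a_{26} = 2, a_{27} = 1, a_{28} = 0, a_{29} = 5, a_{30} = 5, a_{31} = 8, a_{32} = 0, a_{33} = 7, a_{34} = 7, a_{35} = 9, a_{36} = 0, a_{37} = 1, a_{38} = 1, a_{39} = 6, a_{40} = 0, a_{41} = 8.
Since (a_{40}, a_{41}) = (a_0, a_1) = (0, 8) (two consecutive terms determine the rest), the sequence is periodic with period 40.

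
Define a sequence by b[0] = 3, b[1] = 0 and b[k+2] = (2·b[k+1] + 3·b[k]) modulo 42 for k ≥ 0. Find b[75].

18

b[0] = 3; b[1] = 0; b[2] = 9; b[3] = 18; b[4] = 21; b[5] = 12; b[6] = 3; b[7] = 0.
Since (b[6], b[7]) = (b[0], b[1]) = (3, 0) (two consecutive terms determine the rest), the sequence is periodic with period 6.
So b[75] = b[0 + ((75-0) mod 6)] = b[3] = 18.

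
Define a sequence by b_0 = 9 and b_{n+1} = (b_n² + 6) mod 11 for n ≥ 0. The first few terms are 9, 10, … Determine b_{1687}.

7

b_0 = 9,  b_1 = 10,  b_2 = 7,  b_3 = 0,  b_4 = 6,  b_5 = 9.
Since b_5 = b_0 = 9, the sequence is periodic with period 5.
So b_{1687} = b_{0 + ((1687-0) mod 5)} = b_2 = 7.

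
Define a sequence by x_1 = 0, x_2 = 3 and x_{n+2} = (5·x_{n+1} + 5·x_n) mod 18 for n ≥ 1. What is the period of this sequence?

3

Computing terms: x_1 = 0,  x_2 = 3,  x_3 = 15,  x_4 = 0,  x_5 = 3.
The sequence repeats with period 3.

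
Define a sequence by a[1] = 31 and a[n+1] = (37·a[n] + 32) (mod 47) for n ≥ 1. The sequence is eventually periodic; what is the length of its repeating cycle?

23

We have a[1] = 31; a[2] = 4; a[3] = 39; a[4] = 18; a[5] = 40; a[6] = 8; a[7] = 46; a[8] = 42; a[9] = 35; a[10] = 11; a[11] = 16; a[12] = 13; a[13] = 43; a[14] = 25; a[15] = 17; a[16] = 3; a[17] = 2; a[18] = 12; a[19] = 6; a[20] = 19; a[21] = 30; a[22] = 14; a[23] = 33; a[24] = 31.
The sequence repeats with period 23.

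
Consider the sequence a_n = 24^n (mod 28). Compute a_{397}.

24

We have a_1 = 24, a_2 = 16, a_3 = 20, a_4 = 4, a_5 = 12, a_6 = 8, a_7 = 24.
The sequence repeats with period 6.
(397 - 1) mod 6 = 0, so a_{397} = a_1 = 24.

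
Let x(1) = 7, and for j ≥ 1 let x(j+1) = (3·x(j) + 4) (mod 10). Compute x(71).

9

We have x(1) = 7,  x(2) = 5,  x(3) = 9,  x(4) = 1,  x(5) = 7.
Since x(5) = x(1) = 7, the sequence is periodic with period 4.
So x(71) = x(1 + ((71-1) mod 4)) = x(3) = 9.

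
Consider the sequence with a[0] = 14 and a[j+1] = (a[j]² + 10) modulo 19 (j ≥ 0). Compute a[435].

16

We have a[0] = 14,  a[1] = 16,  a[2] = 0,  a[3] = 10,  a[4] = 15,  a[5] = 7,  a[6] = 2,  a[7] = 14.
The sequence repeats with period 7.
(435 - 0) mod 7 = 1, so a[435] = a[1] = 16.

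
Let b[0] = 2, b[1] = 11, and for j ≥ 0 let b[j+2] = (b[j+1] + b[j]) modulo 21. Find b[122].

Computing terms: b[0] = 2, b[1] = 11, b[2] = 13, b[3] = 3, b[4] = 16, b[5] = 19, b[6] = 14, b[7] = 12, b[8] = 5, b[9] = 17, b[10] = 1, b[11] = 18, b[12] = 19, b[13] = 16, b[14] = 14, b[15] = 9, b[16] = 2, b[17] = 11.
The sequence repeats with period 16.
(122 - 0) mod 16 = 10, so b[122] = b[10] = 1.

1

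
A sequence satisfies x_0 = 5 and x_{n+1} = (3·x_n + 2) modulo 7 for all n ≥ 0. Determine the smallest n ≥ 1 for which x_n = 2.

We have x_0 = 5, x_1 = 3, x_2 = 4, x_3 = 0, x_4 = 2, x_5 = 1, x_6 = 5.
Since x_6 = x_0 = 5, the sequence is periodic with period 6.
The value 2 first appears (with n ≥ 1) at x_4.

4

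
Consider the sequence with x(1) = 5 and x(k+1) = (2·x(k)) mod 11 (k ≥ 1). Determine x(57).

Computing terms: x(1) = 5,  x(2) = 10,  x(3) = 9,  x(4) = 7,  x(5) = 3,  x(6) = 6,  x(7) = 1,  x(8) = 2,  x(9) = 4,  x(10) = 8,  x(11) = 5.
Since x(11) = x(1) = 5, the sequence is periodic with period 10.
So x(57) = x(1 + ((57-1) mod 10)) = x(7) = 1.

1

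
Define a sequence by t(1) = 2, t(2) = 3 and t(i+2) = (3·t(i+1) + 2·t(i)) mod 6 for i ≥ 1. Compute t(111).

Listing terms: t(1) = 2, t(2) = 3, t(3) = 1, t(4) = 3, t(5) = 5, t(6) = 3, t(7) = 1.
Since (t(6), t(7)) = (t(2), t(3)) = (3, 1) (two consecutive terms determine the rest), the sequence is eventually periodic: after a pre-period of length 1 it cycles with period 4.
For i ≥ 2, t(i) depends only on (i - 2) mod 4. (111 - 2) mod 4 = 1, so t(111) = t(3) = 1.

1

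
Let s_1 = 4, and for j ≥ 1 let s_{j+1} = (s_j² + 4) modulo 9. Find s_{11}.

Computing terms: s_1 = 4, s_2 = 2, s_3 = 8, s_4 = 5, s_5 = 2.
Since s_5 = s_2 = 2, the sequence is eventually periodic: after a pre-period of length 1 it cycles with period 3.
For j ≥ 2, s_j depends only on (j - 2) mod 3. (11 - 2) mod 3 = 0, so s_{11} = s_2 = 2.

2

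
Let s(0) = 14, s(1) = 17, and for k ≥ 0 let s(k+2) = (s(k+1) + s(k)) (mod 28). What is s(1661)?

We have s(0) = 14, s(1) = 17, s(2) = 3, s(3) = 20, s(4) = 23, s(5) = 15, s(6) = 10, s(7) = 25, s(8) = 7, s(9) = 4, s(10) = 11, s(11) = 15, s(12) = 26, s(13) = 13, s(14) = 11, s(15) = 24, s(16) = 7, s(17) = 3, s(18) = 10, s(19) = 13, s(20) = 23, s(21) = 8, s(22) = 3, s(23) = 11, s(24) = 14, s(25) = 25, s(26) = 11, s(27) = 8, s(28) = 19, s(29) = 27, s(30) = 18, s(31) = 17, s(32) = 7, s(33) = 24, s(34) = 3, s(35) = 27, s(36) = 2, s(37) = 1, s(38) = 3, s(39) = 4, s(40) = 7, s(41) = 11, s(42) = 18, s(43) = 1, s(44) = 19, s(45) = 20, s(46) = 11, s(47) = 3, s(48) = 14, s(49) = 17.
The sequence repeats with period 48.
So s(1661) = s(0 + ((1661-0) mod 48)) = s(29) = 27.

27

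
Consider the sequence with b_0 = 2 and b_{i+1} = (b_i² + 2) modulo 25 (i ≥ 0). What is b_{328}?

We have b_0 = 2,  b_1 = 6,  b_2 = 13,  b_3 = 21,  b_4 = 18,  b_5 = 1,  b_6 = 3,  b_7 = 11,  b_8 = 23,  b_9 = 6.
Since b_9 = b_1 = 6, the sequence is eventually periodic: after a pre-period of length 1 it cycles with period 8.
For i ≥ 1, b_i depends only on (i - 1) mod 8. (328 - 1) mod 8 = 7, so b_{328} = b_8 = 23.

23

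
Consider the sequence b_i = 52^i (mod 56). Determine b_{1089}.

b_0 = 1; b_1 = 52; b_2 = 16; b_3 = 48; b_4 = 32; b_5 = 40; b_6 = 8; b_7 = 24; b_8 = 16.
Since b_8 = b_2 = 16, the sequence is eventually periodic: after a pre-period of length 2 it cycles with period 6.
For i ≥ 2, b_i depends only on (i - 2) mod 6. (1089 - 2) mod 6 = 1, so b_{1089} = b_3 = 48.

48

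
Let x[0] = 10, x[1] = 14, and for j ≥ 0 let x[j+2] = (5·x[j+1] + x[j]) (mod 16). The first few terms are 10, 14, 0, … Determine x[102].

We have x[0] = 10; x[1] = 14; x[2] = 0; x[3] = 14; x[4] = 6; x[5] = 12; x[6] = 2; x[7] = 6; x[8] = 0; x[9] = 6; x[10] = 14; x[11] = 12; x[12] = 10; x[13] = 14.
Since (x[12], x[13]) = (x[0], x[1]) = (10, 14) (two consecutive terms determine the rest), the sequence is periodic with period 12.
So x[102] = x[0 + ((102-0) mod 12)] = x[6] = 2.

2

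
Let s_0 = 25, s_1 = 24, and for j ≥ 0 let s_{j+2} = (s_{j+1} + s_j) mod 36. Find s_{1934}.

5

s_0 = 25,  s_1 = 24,  s_2 = 13,  s_3 = 1,  s_4 = 14,  s_5 = 15,  s_6 = 29,  s_7 = 8,  s_8 = 1,  s_9 = 9,  s_{10} = 10,  s_{11} = 19,  s_{12} = 29,  s_{13} = 12,  s_{14} = 5,  s_{15} = 17,  s_{16} = 22,  s_{17} = 3,  s_{18} = 25,  s_{19} = 28,  s_{20} = 17,  s_{21} = 9,  s_{22} = 26,  s_{23} = 35,  s_{24} = 25,  s_{25} = 24.
Since (s_{24}, s_{25}) = (s_0, s_1) = (25, 24) (two consecutive terms determine the rest), the sequence is periodic with period 24.
(1934 - 0) mod 24 = 14, so s_{1934} = s_{14} = 5.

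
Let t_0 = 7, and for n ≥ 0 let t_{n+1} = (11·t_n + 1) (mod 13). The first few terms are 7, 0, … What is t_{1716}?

7

Listing terms: t_0 = 7, t_1 = 0, t_2 = 1, t_3 = 12, t_4 = 3, t_5 = 8, t_6 = 11, t_7 = 5, t_8 = 4, t_9 = 6, t_{10} = 2, t_{11} = 10, t_{12} = 7.
Since t_{12} = t_0 = 7, the sequence is periodic with period 12.
So t_{1716} = t_{0 + ((1716-0) mod 12)} = t_0 = 7.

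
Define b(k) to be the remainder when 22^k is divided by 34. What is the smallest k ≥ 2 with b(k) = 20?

13

Listing terms: b(1) = 22, b(2) = 8, b(3) = 6, b(4) = 30, b(5) = 14, b(6) = 2, b(7) = 10, b(8) = 16, b(9) = 12, b(10) = 26, b(11) = 28, b(12) = 4, b(13) = 20, b(14) = 32, b(15) = 24, b(16) = 18, b(17) = 22.
The sequence repeats with period 16.
The value 20 first appears (with k ≥ 2) at b(13).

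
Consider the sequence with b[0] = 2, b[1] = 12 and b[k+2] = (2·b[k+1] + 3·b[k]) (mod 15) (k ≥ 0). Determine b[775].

6

b[0] = 2,  b[1] = 12,  b[2] = 0,  b[3] = 6,  b[4] = 12,  b[5] = 12,  b[6] = 0.
Since (b[5], b[6]) = (b[1], b[2]) = (12, 0) (two consecutive terms determine the rest), the sequence is eventually periodic: after a pre-period of length 1 it cycles with period 4.
For k ≥ 1, b[k] depends only on (k - 1) mod 4. (775 - 1) mod 4 = 2, so b[775] = b[3] = 6.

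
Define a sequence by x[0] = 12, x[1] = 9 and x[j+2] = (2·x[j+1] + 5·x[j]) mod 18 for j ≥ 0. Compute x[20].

Computing terms: x[0] = 12, x[1] = 9, x[2] = 6, x[3] = 3, x[4] = 0, x[5] = 15, x[6] = 12, x[7] = 9.
The sequence repeats with period 6.
So x[20] = x[0 + ((20-0) mod 6)] = x[2] = 6.

6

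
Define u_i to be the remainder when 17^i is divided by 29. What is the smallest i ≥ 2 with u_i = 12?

Computing terms: u_1 = 17, u_2 = 28, u_3 = 12, u_4 = 1, u_5 = 17.
Since u_5 = u_1 = 17, the sequence is periodic with period 4.
The value 12 first appears (with i ≥ 2) at u_3.

3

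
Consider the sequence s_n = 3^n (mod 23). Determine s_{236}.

13

We have s_1 = 3,  s_2 = 9,  s_3 = 4,  s_4 = 12,  s_5 = 13,  s_6 = 16,  s_7 = 2,  s_8 = 6,  s_9 = 18,  s_{10} = 8,  s_{11} = 1,  s_{12} = 3.
Since s_{12} = s_1 = 3, the sequence is periodic with period 11.
(236 - 1) mod 11 = 4, so s_{236} = s_5 = 13.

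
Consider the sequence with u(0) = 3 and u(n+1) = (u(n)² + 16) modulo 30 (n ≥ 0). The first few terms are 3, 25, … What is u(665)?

We have u(0) = 3,  u(1) = 25,  u(2) = 11,  u(3) = 17,  u(4) = 5,  u(5) = 11.
Since u(5) = u(2) = 11, the sequence is eventually periodic: after a pre-period of length 2 it cycles with period 3.
For n ≥ 2, u(n) depends only on (n - 2) mod 3. (665 - 2) mod 3 = 0, so u(665) = u(2) = 11.

11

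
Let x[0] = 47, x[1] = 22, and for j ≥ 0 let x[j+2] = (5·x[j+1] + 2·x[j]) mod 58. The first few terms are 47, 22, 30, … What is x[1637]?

42

Listing terms: x[0] = 47; x[1] = 22; x[2] = 30; x[3] = 20; x[4] = 44; x[5] = 28; x[6] = 54; x[7] = 36; x[8] = 56; x[9] = 4; x[10] = 16; x[11] = 30; x[12] = 8; x[13] = 42; x[14] = 52; x[15] = 54; x[16] = 26; x[17] = 6; x[18] = 24; x[19] = 16; x[20] = 12; x[21] = 34; x[22] = 20; x[23] = 52; x[24] = 10; x[25] = 38; x[26] = 36; x[27] = 24; x[28] = 18; x[29] = 22; x[30] = 30.
Since (x[29], x[30]) = (x[1], x[2]) = (22, 30) (two consecutive terms determine the rest), the sequence is eventually periodic: after a pre-period of length 1 it cycles with period 28.
For j ≥ 1, x[j] depends only on (j - 1) mod 28. (1637 - 1) mod 28 = 12, so x[1637] = x[13] = 42.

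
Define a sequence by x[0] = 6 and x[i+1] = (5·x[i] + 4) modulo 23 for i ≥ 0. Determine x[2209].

We have x[0] = 6,  x[1] = 11,  x[2] = 13,  x[3] = 0,  x[4] = 4,  x[5] = 1,  x[6] = 9,  x[7] = 3,  x[8] = 19,  x[9] = 7,  x[10] = 16,  x[11] = 15,  x[12] = 10,  x[13] = 8,  x[14] = 21,  x[15] = 17,  x[16] = 20,  x[17] = 12,  x[18] = 18,  x[19] = 2,  x[20] = 14,  x[21] = 5,  x[22] = 6.
Since x[22] = x[0] = 6, the sequence is periodic with period 22.
(2209 - 0) mod 22 = 9, so x[2209] = x[9] = 7.

7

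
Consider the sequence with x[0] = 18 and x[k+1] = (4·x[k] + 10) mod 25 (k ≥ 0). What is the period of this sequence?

10

We have x[0] = 18; x[1] = 7; x[2] = 13; x[3] = 12; x[4] = 8; x[5] = 17; x[6] = 3; x[7] = 22; x[8] = 23; x[9] = 2; x[10] = 18.
The sequence repeats with period 10.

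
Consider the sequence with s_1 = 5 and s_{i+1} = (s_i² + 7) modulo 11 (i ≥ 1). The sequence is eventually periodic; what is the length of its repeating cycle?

Computing terms: s_1 = 5, s_2 = 10, s_3 = 8, s_4 = 5.
The sequence repeats with period 3.

3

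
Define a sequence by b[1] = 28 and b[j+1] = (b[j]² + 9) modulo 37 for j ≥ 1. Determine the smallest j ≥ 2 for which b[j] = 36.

5

Listing terms: b[1] = 28, b[2] = 16, b[3] = 6, b[4] = 8, b[5] = 36, b[6] = 10, b[7] = 35, b[8] = 13, b[9] = 30, b[10] = 21, b[11] = 6.
Since b[11] = b[3] = 6, the sequence is eventually periodic: after a pre-period of length 2 it cycles with period 8.
The value 36 first appears (with j ≥ 2) at b[5].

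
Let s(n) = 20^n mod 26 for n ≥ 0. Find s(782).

Listing terms: s(0) = 1, s(1) = 20, s(2) = 10, s(3) = 18, s(4) = 22, s(5) = 24, s(6) = 12, s(7) = 6, s(8) = 16, s(9) = 8, s(10) = 4, s(11) = 2, s(12) = 14, s(13) = 20.
Since s(13) = s(1) = 20, the sequence is eventually periodic: after a pre-period of length 1 it cycles with period 12.
For n ≥ 1, s(n) depends only on (n - 1) mod 12. (782 - 1) mod 12 = 1, so s(782) = s(2) = 10.

10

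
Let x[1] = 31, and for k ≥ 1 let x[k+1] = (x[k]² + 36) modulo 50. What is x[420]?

Computing terms: x[1] = 31,  x[2] = 47,  x[3] = 45,  x[4] = 11,  x[5] = 7,  x[6] = 35,  x[7] = 11.
Since x[7] = x[4] = 11, the sequence is eventually periodic: after a pre-period of length 3 it cycles with period 3.
For k ≥ 4, x[k] depends only on (k - 4) mod 3. (420 - 4) mod 3 = 2, so x[420] = x[6] = 35.

35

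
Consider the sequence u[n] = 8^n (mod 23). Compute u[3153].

12

Computing terms: u[0] = 1,  u[1] = 8,  u[2] = 18,  u[3] = 6,  u[4] = 2,  u[5] = 16,  u[6] = 13,  u[7] = 12,  u[8] = 4,  u[9] = 9,  u[10] = 3,  u[11] = 1.
The sequence repeats with period 11.
So u[3153] = u[0 + ((3153-0) mod 11)] = u[7] = 12.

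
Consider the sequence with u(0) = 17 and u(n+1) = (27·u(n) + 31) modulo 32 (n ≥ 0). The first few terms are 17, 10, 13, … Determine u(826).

Listing terms: u(0) = 17; u(1) = 10; u(2) = 13; u(3) = 30; u(4) = 9; u(5) = 18; u(6) = 5; u(7) = 6; u(8) = 1; u(9) = 26; u(10) = 29; u(11) = 14; u(12) = 25; u(13) = 2; u(14) = 21; u(15) = 22; u(16) = 17.
The sequence repeats with period 16.
So u(826) = u(0 + ((826-0) mod 16)) = u(10) = 29.

29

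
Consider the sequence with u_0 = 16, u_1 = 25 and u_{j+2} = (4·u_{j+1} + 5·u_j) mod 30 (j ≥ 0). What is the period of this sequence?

Computing terms: u_0 = 16, u_1 = 25, u_2 = 0, u_3 = 5, u_4 = 20, u_5 = 15, u_6 = 10, u_7 = 25, u_8 = 0.
Since (u_7, u_8) = (u_1, u_2) = (25, 0) (two consecutive terms determine the rest), the sequence is eventually periodic: after a pre-period of length 1 it cycles with period 6.

6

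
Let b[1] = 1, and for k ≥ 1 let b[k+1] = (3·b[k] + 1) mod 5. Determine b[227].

3

We have b[1] = 1,  b[2] = 4,  b[3] = 3,  b[4] = 0,  b[5] = 1.
The sequence repeats with period 4.
So b[227] = b[1 + ((227-1) mod 4)] = b[3] = 3.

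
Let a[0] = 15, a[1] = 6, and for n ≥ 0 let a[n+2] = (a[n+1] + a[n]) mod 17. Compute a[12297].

7

Computing terms: a[0] = 15; a[1] = 6; a[2] = 4; a[3] = 10; a[4] = 14; a[5] = 7; a[6] = 4; a[7] = 11; a[8] = 15; a[9] = 9; a[10] = 7; a[11] = 16; a[12] = 6; a[13] = 5; a[14] = 11; a[15] = 16; a[16] = 10; a[17] = 9; a[18] = 2; a[19] = 11; a[20] = 13; a[21] = 7; a[22] = 3; a[23] = 10; a[24] = 13; a[25] = 6; a[26] = 2; a[27] = 8; a[28] = 10; a[29] = 1; a[30] = 11; a[31] = 12; a[32] = 6; a[33] = 1; a[34] = 7; a[35] = 8; a[36] = 15; a[37] = 6.
Since (a[36], a[37]) = (a[0], a[1]) = (15, 6) (two consecutive terms determine the rest), the sequence is periodic with period 36.
So a[12297] = a[0 + ((12297-0) mod 36)] = a[21] = 7.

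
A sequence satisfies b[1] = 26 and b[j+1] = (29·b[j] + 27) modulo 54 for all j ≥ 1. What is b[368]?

7

Listing terms: b[1] = 26; b[2] = 25; b[3] = 50; b[4] = 19; b[5] = 38; b[6] = 49; b[7] = 44; b[8] = 7; b[9] = 14; b[10] = 1; b[11] = 2; b[12] = 31; b[13] = 8; b[14] = 43; b[15] = 32; b[16] = 37; b[17] = 20; b[18] = 13; b[19] = 26.
Since b[19] = b[1] = 26, the sequence is periodic with period 18.
So b[368] = b[1 + ((368-1) mod 18)] = b[8] = 7.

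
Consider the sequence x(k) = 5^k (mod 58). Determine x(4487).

57

We have x(0) = 1; x(1) = 5; x(2) = 25; x(3) = 9; x(4) = 45; x(5) = 51; x(6) = 23; x(7) = 57; x(8) = 53; x(9) = 33; x(10) = 49; x(11) = 13; x(12) = 7; x(13) = 35; x(14) = 1.
Since x(14) = x(0) = 1, the sequence is periodic with period 14.
(4487 - 0) mod 14 = 7, so x(4487) = x(7) = 57.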